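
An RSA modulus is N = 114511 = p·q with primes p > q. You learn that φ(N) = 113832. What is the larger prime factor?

φ(n) = (p−1)(q−1) = n − (p+q) + 1, so p + q = 114511 − 113832 + 1 = 680.
p and q are the roots of t² − 680t + 114511 = 0.
Discriminant: 680² − 4·114511 = 462400 − 458044 = 4356; √4356 = 66.
q = (680 − 66)/2 = 307, p = (680 + 66)/2 = 373.
Check: 307 · 373 = 114511.

373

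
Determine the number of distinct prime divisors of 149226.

6

149226 = 2 · 74613
74613 = 3 · 24871
24871 = 7 · 3553
3553 = 11 · 323
323 = 17 · 19
149226 = 2 · 3 · 7 · 11 · 17 · 19, which has 6 distinct prime factors.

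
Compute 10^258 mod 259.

10^1 ≡ 10 (mod 259)
10^2 ≡ 10^2 = 100 ≡ 100 (mod 259)
10^4 ≡ 100^2 = 10000 ≡ 158 (mod 259)
10^8 ≡ 158^2 = 24964 ≡ 100 (mod 259)
10^16 ≡ 100^2 = 10000 ≡ 158 (mod 259)
10^32 ≡ 158^2 = 24964 ≡ 100 (mod 259)
10^64 ≡ 100^2 = 10000 ≡ 158 (mod 259)
10^128 ≡ 158^2 = 24964 ≡ 100 (mod 259)
10^256 ≡ 100^2 = 10000 ≡ 158 (mod 259)
258 = 256 + 2 in binary powers of 2.
So 10^258 ≡ 158 · 100 ≡ 1 (mod 259).
Since the result is 1, base 10 gives no evidence that 259 is composite.

1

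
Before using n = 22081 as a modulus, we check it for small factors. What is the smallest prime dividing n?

22081 is odd.
Digit sum 13, not divisible by 3.
Ends in 1: not divisible by 5.
7: 22081 = 7·3154 + 3
11: 22081 = 11·2007 + 4
13: 22081 = 13·1698 + 7
17: 22081 = 17·1298 + 15
19: 22081 = 19·1162 + 3
23: 22081 = 23·960 + 1
29: 22081 = 29·761 + 12
31: 22081 = 31·712 + 9
37: 22081 = 37·596 + 29
41: 22081 = 41·538 + 23
43: 22081 = 43·513 + 22
47: 22081 = 47·469 + 38
53: 22081 = 53·416 + 33
59: 22081 = 59·374 + 15
61: 22081 = 61·361 + 60
67: 22081 = 67·329 + 38
71: 22081 = 71·311

71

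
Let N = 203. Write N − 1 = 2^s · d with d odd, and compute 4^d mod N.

203 − 1 = 202 = 2^1 · 101, so d = 101.
4^1 ≡ 4 (mod 203)
4^2 ≡ 4^2 = 16 ≡ 16 (mod 203)
4^4 ≡ 16^2 = 256 ≡ 53 (mod 203)
4^8 ≡ 53^2 = 2809 ≡ 170 (mod 203)
4^16 ≡ 170^2 = 28900 ≡ 74 (mod 203)
4^32 ≡ 74^2 = 5476 ≡ 198 (mod 203)
4^64 ≡ 198^2 = 39204 ≡ 25 (mod 203)
101 = 64 + 32 + 4 + 1 in binary powers of 2.
So 4^101 ≡ 25 · 198 · 53 · 4 ≡ 93 (mod 203).
Squaring chain: 93; never reaches −1, so base 4 is a Miller–Rabin witness that 203 is composite.

93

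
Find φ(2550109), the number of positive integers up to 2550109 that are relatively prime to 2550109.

Factor: 2550109 = 73 · 181 · 193.
φ(2550109) = (73−1) · (181−1) · (193−1) = 72 · 180 · 192 = 2488320.

2488320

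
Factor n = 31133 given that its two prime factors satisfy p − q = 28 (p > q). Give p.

191

Since p = q + 28, we have 31133 = q(q + 28), so q² + 28q − 31133 = 0.
Discriminant: 28² + 4·31133 = 784 + 124532 = 125316; √125316 = 354.
q = (−28 + 354)/2 = 163, and p = q + 28 = 191.
Check: 163 · 191 = 31133.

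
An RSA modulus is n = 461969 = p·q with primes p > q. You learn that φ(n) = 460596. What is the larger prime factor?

787

φ(n) = (p−1)(q−1) = n − (p+q) + 1, so p + q = 461969 − 460596 + 1 = 1374.
p and q are the roots of t² − 1374t + 461969 = 0.
Discriminant: 1374² − 4·461969 = 1887876 − 1847876 = 40000; √40000 = 200.
q = (1374 − 200)/2 = 587, p = (1374 + 200)/2 = 787.
Check: 587 · 787 = 461969.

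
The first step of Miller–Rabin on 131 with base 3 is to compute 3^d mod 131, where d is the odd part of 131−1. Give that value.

131 − 1 = 130 = 2^1 · 65, so d = 65.
3^1 ≡ 3 (mod 131)
3^2 ≡ 3^2 = 9 ≡ 9 (mod 131)
3^4 ≡ 9^2 = 81 ≡ 81 (mod 131)
3^8 ≡ 81^2 = 6561 ≡ 11 (mod 131)
3^16 ≡ 11^2 = 121 ≡ 121 (mod 131)
3^32 ≡ 121^2 = 14641 ≡ 100 (mod 131)
3^64 ≡ 100^2 = 10000 ≡ 44 (mod 131)
65 = 64 + 1 in binary powers of 2.
So 3^65 ≡ 44 · 3 ≡ 1 (mod 131).
Since 3^d ≡ 1 (mod 131), base 3 does not prove 131 composite.

1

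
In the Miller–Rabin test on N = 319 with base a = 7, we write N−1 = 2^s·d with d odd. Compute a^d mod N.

74

319 − 1 = 318 = 2^1 · 159, so d = 159.
7^1 ≡ 7 (mod 319)
7^2 ≡ 7^2 = 49 ≡ 49 (mod 319)
7^4 ≡ 49^2 = 2401 ≡ 168 (mod 319)
7^8 ≡ 168^2 = 28224 ≡ 152 (mod 319)
7^16 ≡ 152^2 = 23104 ≡ 136 (mod 319)
7^32 ≡ 136^2 = 18496 ≡ 313 (mod 319)
7^64 ≡ 313^2 = 97969 ≡ 36 (mod 319)
7^128 ≡ 36^2 = 1296 ≡ 20 (mod 319)
159 = 128 + 16 + 8 + 4 + 2 + 1 in binary powers of 2.
So 7^159 ≡ 20 · 136 · 152 · 168 · 49 · 7 ≡ 74 (mod 319).
Squaring chain: 74; never reaches −1, so base 7 is a Miller–Rabin witness that 319 is composite.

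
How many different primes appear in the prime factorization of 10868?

10868 = 2^2 · 2717
2717 = 11 · 247
247 = 13 · 19
10868 = 2^2 · 11 · 13 · 19, which has 4 distinct prime factors.

4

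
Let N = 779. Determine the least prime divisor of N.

19

779 is odd.
Digit sum 23, not divisible by 3.
Ends in 9: not divisible by 5.
7: 779 = 7·111 + 2
11: 779 = 11·70 + 9
13: 779 = 13·59 + 12
17: 779 = 17·45 + 14
19: 779 = 19·41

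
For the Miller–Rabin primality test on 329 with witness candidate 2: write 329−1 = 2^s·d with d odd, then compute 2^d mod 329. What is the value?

329 − 1 = 328 = 2^3 · 41, so d = 41.
2^1 ≡ 2 (mod 329)
2^2 ≡ 2^2 = 4 ≡ 4 (mod 329)
2^4 ≡ 4^2 = 16 ≡ 16 (mod 329)
2^8 ≡ 16^2 = 256 ≡ 256 (mod 329)
2^16 ≡ 256^2 = 65536 ≡ 65 (mod 329)
2^32 ≡ 65^2 = 4225 ≡ 277 (mod 329)
41 = 32 + 8 + 1 in binary powers of 2.
So 2^41 ≡ 277 · 256 · 2 ≡ 25 (mod 329).
Squaring chain: 25 → 296 → 102; never reaches −1, so base 2 is a Miller–Rabin witness that 329 is composite.

25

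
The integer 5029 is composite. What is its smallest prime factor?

47

5029 is odd.
Digit sum 16, not divisible by 3.
Ends in 9: not divisible by 5.
7: 5029 = 7·718 + 3
11: 5029 = 11·457 + 2
13: 5029 = 13·386 + 11
17: 5029 = 17·295 + 14
19: 5029 = 19·264 + 13
23: 5029 = 23·218 + 15
29: 5029 = 29·173 + 12
31: 5029 = 31·162 + 7
37: 5029 = 37·135 + 34
41: 5029 = 41·122 + 27
43: 5029 = 43·116 + 41
47: 5029 = 47·107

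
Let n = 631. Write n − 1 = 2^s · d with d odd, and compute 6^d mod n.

630

631 − 1 = 630 = 2^1 · 315, so d = 315.
6^1 ≡ 6 (mod 631)
6^2 ≡ 6^2 = 36 ≡ 36 (mod 631)
6^4 ≡ 36^2 = 1296 ≡ 34 (mod 631)
6^8 ≡ 34^2 = 1156 ≡ 525 (mod 631)
6^16 ≡ 525^2 = 275625 ≡ 509 (mod 631)
6^32 ≡ 509^2 = 259081 ≡ 371 (mod 631)
6^64 ≡ 371^2 = 137641 ≡ 83 (mod 631)
6^128 ≡ 83^2 = 6889 ≡ 579 (mod 631)
6^256 ≡ 579^2 = 335241 ≡ 180 (mod 631)
315 = 256 + 32 + 16 + 8 + 2 + 1 in binary powers of 2.
So 6^315 ≡ 180 · 371 · 509 · 525 · 36 · 6 ≡ 630 (mod 631).
Since 6^d ≡ 630 (mod 631), base 6 does not prove 631 composite.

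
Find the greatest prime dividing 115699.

59

115699 = 37 · 3127
3127 = 53 · 59
59 is prime.
So 115699 = 37 · 53 · 59; the largest prime factor is 59.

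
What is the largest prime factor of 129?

129 = 3 · 43
43 is prime.
So 129 = 3 · 43; the largest prime factor is 43.

43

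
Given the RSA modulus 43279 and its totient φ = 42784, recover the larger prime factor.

383

φ(n) = (p−1)(q−1) = n − (p+q) + 1, so p + q = 43279 − 42784 + 1 = 496.
p and q are the roots of t² − 496t + 43279 = 0.
Discriminant: 496² − 4·43279 = 246016 − 173116 = 72900; √72900 = 270.
q = (496 − 270)/2 = 113, p = (496 + 270)/2 = 383.
Check: 113 · 383 = 43279.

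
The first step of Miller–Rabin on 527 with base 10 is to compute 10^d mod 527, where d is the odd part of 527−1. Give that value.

107

527 − 1 = 526 = 2^1 · 263, so d = 263.
10^1 ≡ 10 (mod 527)
10^2 ≡ 10^2 = 100 ≡ 100 (mod 527)
10^4 ≡ 100^2 = 10000 ≡ 514 (mod 527)
10^8 ≡ 514^2 = 264196 ≡ 169 (mod 527)
10^16 ≡ 169^2 = 28561 ≡ 103 (mod 527)
10^32 ≡ 103^2 = 10609 ≡ 69 (mod 527)
10^64 ≡ 69^2 = 4761 ≡ 18 (mod 527)
10^128 ≡ 18^2 = 324 ≡ 324 (mod 527)
10^256 ≡ 324^2 = 104976 ≡ 103 (mod 527)
263 = 256 + 4 + 2 + 1 in binary powers of 2.
So 10^263 ≡ 103 · 514 · 100 · 10 ≡ 107 (mod 527).
Squaring chain: 107; never reaches −1, so base 10 is a Miller–Rabin witness that 527 is composite.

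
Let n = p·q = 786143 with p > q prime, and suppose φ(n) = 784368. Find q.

φ(n) = (p−1)(q−1) = n − (p+q) + 1, so p + q = 786143 − 784368 + 1 = 1776.
p and q are the roots of t² − 1776t + 786143 = 0.
Discriminant: 1776² − 4·786143 = 3154176 − 3144572 = 9604; √9604 = 98.
q = (1776 − 98)/2 = 839, p = (1776 + 98)/2 = 937.
Check: 839 · 937 = 786143.

839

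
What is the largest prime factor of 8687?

8687 = 7 · 1241
1241 = 17 · 73
73 is prime.
So 8687 = 7 · 17 · 73; the largest prime factor is 73.

73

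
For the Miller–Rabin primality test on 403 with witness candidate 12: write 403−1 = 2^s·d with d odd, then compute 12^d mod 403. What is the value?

246

403 − 1 = 402 = 2^1 · 201, so d = 201.
12^1 ≡ 12 (mod 403)
12^2 ≡ 12^2 = 144 ≡ 144 (mod 403)
12^4 ≡ 144^2 = 20736 ≡ 183 (mod 403)
12^8 ≡ 183^2 = 33489 ≡ 40 (mod 403)
12^16 ≡ 40^2 = 1600 ≡ 391 (mod 403)
12^32 ≡ 391^2 = 152881 ≡ 144 (mod 403)
12^64 ≡ 144^2 = 20736 ≡ 183 (mod 403)
12^128 ≡ 183^2 = 33489 ≡ 40 (mod 403)
201 = 128 + 64 + 8 + 1 in binary powers of 2.
So 12^201 ≡ 40 · 183 · 40 · 12 ≡ 246 (mod 403).
Squaring chain: 246; never reaches −1, so base 12 is a Miller–Rabin witness that 403 is composite.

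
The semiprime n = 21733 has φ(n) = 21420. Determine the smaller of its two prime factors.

φ(n) = (p−1)(q−1) = n − (p+q) + 1, so p + q = 21733 − 21420 + 1 = 314.
p and q are the roots of t² − 314t + 21733 = 0.
Discriminant: 314² − 4·21733 = 98596 − 86932 = 11664; √11664 = 108.
q = (314 − 108)/2 = 103, p = (314 + 108)/2 = 211.
Check: 103 · 211 = 21733.

103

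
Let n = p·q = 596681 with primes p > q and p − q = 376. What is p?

Since p = q + 376, we have 596681 = q(q + 376), so q² + 376q − 596681 = 0.
Discriminant: 376² + 4·596681 = 141376 + 2386724 = 2528100; √2528100 = 1590.
q = (−376 + 1590)/2 = 607, and p = q + 376 = 983.
Check: 607 · 983 = 596681.

983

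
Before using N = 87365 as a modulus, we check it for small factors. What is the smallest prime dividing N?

87365 is odd.
Digit sum 29, not divisible by 3.
Ends in 5: divisible by 5.

5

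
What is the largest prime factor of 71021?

71021 = 29 · 2449
2449 = 31 · 79
79 is prime.
So 71021 = 29 · 31 · 79; the largest prime factor is 79.

79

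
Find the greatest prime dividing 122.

61

122 = 2 · 61
61 is prime.
So 122 = 2 · 61; the largest prime factor is 61.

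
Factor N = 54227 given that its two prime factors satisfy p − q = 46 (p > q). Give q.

Since p = q + 46, we have 54227 = q(q + 46), so q² + 46q − 54227 = 0.
Discriminant: 46² + 4·54227 = 2116 + 216908 = 219024; √219024 = 468.
q = (−46 + 468)/2 = 211, and p = q + 46 = 257.
Check: 211 · 257 = 54227.

211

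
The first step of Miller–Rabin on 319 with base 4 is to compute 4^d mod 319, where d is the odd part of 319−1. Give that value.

319 − 1 = 318 = 2^1 · 159, so d = 159.
4^1 ≡ 4 (mod 319)
4^2 ≡ 4^2 = 16 ≡ 16 (mod 319)
4^4 ≡ 16^2 = 256 ≡ 256 (mod 319)
4^8 ≡ 256^2 = 65536 ≡ 141 (mod 319)
4^16 ≡ 141^2 = 19881 ≡ 103 (mod 319)
4^32 ≡ 103^2 = 10609 ≡ 82 (mod 319)
4^64 ≡ 82^2 = 6724 ≡ 25 (mod 319)
4^128 ≡ 25^2 = 625 ≡ 306 (mod 319)
159 = 128 + 16 + 8 + 4 + 2 + 1 in binary powers of 2.
So 4^159 ≡ 306 · 103 · 141 · 256 · 16 · 4 ≡ 212 (mod 319).
Squaring chain: 212; never reaches −1, so base 4 is a Miller–Rabin witness that 319 is composite.

212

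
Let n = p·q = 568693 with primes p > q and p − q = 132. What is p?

Since p = q + 132, we have 568693 = q(q + 132), so q² + 132q − 568693 = 0.
Discriminant: 132² + 4·568693 = 17424 + 2274772 = 2292196; √2292196 = 1514.
q = (−132 + 1514)/2 = 691, and p = q + 132 = 823.
Check: 691 · 823 = 568693.

823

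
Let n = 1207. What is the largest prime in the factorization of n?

71

1207 = 17 · 71
71 is prime.
So 1207 = 17 · 71; the largest prime factor is 71.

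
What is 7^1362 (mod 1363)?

7^1 ≡ 7 (mod 1363)
7^2 ≡ 7^2 = 49 ≡ 49 (mod 1363)
7^4 ≡ 49^2 = 2401 ≡ 1038 (mod 1363)
7^8 ≡ 1038^2 = 1077444 ≡ 674 (mod 1363)
7^16 ≡ 674^2 = 454276 ≡ 397 (mod 1363)
7^32 ≡ 397^2 = 157609 ≡ 864 (mod 1363)
7^64 ≡ 864^2 = 746496 ≡ 935 (mod 1363)
7^128 ≡ 935^2 = 874225 ≡ 542 (mod 1363)
7^256 ≡ 542^2 = 293764 ≡ 719 (mod 1363)
7^512 ≡ 719^2 = 516961 ≡ 384 (mod 1363)
7^1024 ≡ 384^2 = 147456 ≡ 252 (mod 1363)
1362 = 1024 + 256 + 64 + 16 + 2 in binary powers of 2.
So 7^1362 ≡ 252 · 719 · 935 · 397 · 49 ≡ 545 (mod 1363).
Since 545 ≠ 1, base 7 is a Fermat witness: 1363 is composite.

545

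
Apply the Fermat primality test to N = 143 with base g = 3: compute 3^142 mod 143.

3^1 ≡ 3 (mod 143)
3^2 ≡ 3^2 = 9 ≡ 9 (mod 143)
3^4 ≡ 9^2 = 81 ≡ 81 (mod 143)
3^8 ≡ 81^2 = 6561 ≡ 126 (mod 143)
3^16 ≡ 126^2 = 15876 ≡ 3 (mod 143)
3^32 ≡ 3^2 = 9 ≡ 9 (mod 143)
3^64 ≡ 9^2 = 81 ≡ 81 (mod 143)
3^128 ≡ 81^2 = 6561 ≡ 126 (mod 143)
142 = 128 + 8 + 4 + 2 in binary powers of 2.
So 3^142 ≡ 126 · 126 · 81 · 9 ≡ 42 (mod 143).
Since 42 ≠ 1, base 3 is a Fermat witness: 143 is composite.

42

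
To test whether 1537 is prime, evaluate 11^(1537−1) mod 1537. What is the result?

1022

11^1 ≡ 11 (mod 1537)
11^2 ≡ 11^2 = 121 ≡ 121 (mod 1537)
11^4 ≡ 121^2 = 14641 ≡ 808 (mod 1537)
11^8 ≡ 808^2 = 652864 ≡ 1176 (mod 1537)
11^16 ≡ 1176^2 = 1382976 ≡ 1213 (mod 1537)
11^32 ≡ 1213^2 = 1471369 ≡ 460 (mod 1537)
11^64 ≡ 460^2 = 211600 ≡ 1031 (mod 1537)
11^128 ≡ 1031^2 = 1062961 ≡ 894 (mod 1537)
11^256 ≡ 894^2 = 799236 ≡ 1533 (mod 1537)
11^512 ≡ 1533^2 = 2350089 ≡ 16 (mod 1537)
11^1024 ≡ 16^2 = 256 ≡ 256 (mod 1537)
1536 = 1024 + 512 in binary powers of 2.
So 11^1536 ≡ 256 · 16 ≡ 1022 (mod 1537).
Since 1022 ≠ 1, base 11 is a Fermat witness: 1537 is composite.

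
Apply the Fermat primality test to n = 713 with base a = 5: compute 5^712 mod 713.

315

5^1 ≡ 5 (mod 713)
5^2 ≡ 5^2 = 25 ≡ 25 (mod 713)
5^4 ≡ 25^2 = 625 ≡ 625 (mod 713)
5^8 ≡ 625^2 = 390625 ≡ 614 (mod 713)
5^16 ≡ 614^2 = 376996 ≡ 532 (mod 713)
5^32 ≡ 532^2 = 283024 ≡ 676 (mod 713)
5^64 ≡ 676^2 = 456976 ≡ 656 (mod 713)
5^128 ≡ 656^2 = 430336 ≡ 397 (mod 713)
5^256 ≡ 397^2 = 157609 ≡ 36 (mod 713)
5^512 ≡ 36^2 = 1296 ≡ 583 (mod 713)
712 = 512 + 128 + 64 + 8 in binary powers of 2.
So 5^712 ≡ 583 · 397 · 656 · 614 ≡ 315 (mod 713).
Since 315 ≠ 1, base 5 is a Fermat witness: 713 is composite.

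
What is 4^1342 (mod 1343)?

4^1 ≡ 4 (mod 1343)
4^2 ≡ 4^2 = 16 ≡ 16 (mod 1343)
4^4 ≡ 16^2 = 256 ≡ 256 (mod 1343)
4^8 ≡ 256^2 = 65536 ≡ 1072 (mod 1343)
4^16 ≡ 1072^2 = 1149184 ≡ 919 (mod 1343)
4^32 ≡ 919^2 = 844561 ≡ 1157 (mod 1343)
4^64 ≡ 1157^2 = 1338649 ≡ 1021 (mod 1343)
4^128 ≡ 1021^2 = 1042441 ≡ 273 (mod 1343)
4^256 ≡ 273^2 = 74529 ≡ 664 (mod 1343)
4^512 ≡ 664^2 = 440896 ≡ 392 (mod 1343)
4^1024 ≡ 392^2 = 153664 ≡ 562 (mod 1343)
1342 = 1024 + 256 + 32 + 16 + 8 + 4 + 2 in binary powers of 2.
So 4^1342 ≡ 562 · 664 · 1157 · 919 · 1072 · 256 · 16 ≡ 50 (mod 1343).
Since 50 ≠ 1, base 4 is a Fermat witness: 1343 is composite.

50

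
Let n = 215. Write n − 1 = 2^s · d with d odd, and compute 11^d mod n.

215 − 1 = 214 = 2^1 · 107, so d = 107.
11^1 ≡ 11 (mod 215)
11^2 ≡ 11^2 = 121 ≡ 121 (mod 215)
11^4 ≡ 121^2 = 14641 ≡ 21 (mod 215)
11^8 ≡ 21^2 = 441 ≡ 11 (mod 215)
11^16 ≡ 11^2 = 121 ≡ 121 (mod 215)
11^32 ≡ 121^2 = 14641 ≡ 21 (mod 215)
11^64 ≡ 21^2 = 441 ≡ 11 (mod 215)
107 = 64 + 32 + 8 + 2 + 1 in binary powers of 2.
So 11^107 ≡ 11 · 21 · 11 · 121 · 11 ≡ 121 (mod 215).
Squaring chain: 121; never reaches −1, so base 11 is a Miller–Rabin witness that 215 is composite.

121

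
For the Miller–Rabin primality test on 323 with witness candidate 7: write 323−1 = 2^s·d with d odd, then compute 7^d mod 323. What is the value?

296

323 − 1 = 322 = 2^1 · 161, so d = 161.
7^1 ≡ 7 (mod 323)
7^2 ≡ 7^2 = 49 ≡ 49 (mod 323)
7^4 ≡ 49^2 = 2401 ≡ 140 (mod 323)
7^8 ≡ 140^2 = 19600 ≡ 220 (mod 323)
7^16 ≡ 220^2 = 48400 ≡ 273 (mod 323)
7^32 ≡ 273^2 = 74529 ≡ 239 (mod 323)
7^64 ≡ 239^2 = 57121 ≡ 273 (mod 323)
7^128 ≡ 273^2 = 74529 ≡ 239 (mod 323)
161 = 128 + 32 + 1 in binary powers of 2.
So 7^161 ≡ 239 · 239 · 7 ≡ 296 (mod 323).
Squaring chain: 296; never reaches −1, so base 7 is a Miller–Rabin witness that 323 is composite.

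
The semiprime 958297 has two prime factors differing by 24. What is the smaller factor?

Since p = q + 24, we have 958297 = q(q + 24), so q² + 24q − 958297 = 0.
Discriminant: 24² + 4·958297 = 576 + 3833188 = 3833764; √3833764 = 1958.
q = (−24 + 1958)/2 = 967, and p = q + 24 = 991.
Check: 967 · 991 = 958297.

967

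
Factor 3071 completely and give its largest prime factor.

3071 = 37 · 83
83 is prime.
So 3071 = 37 · 83; the largest prime factor is 83.

83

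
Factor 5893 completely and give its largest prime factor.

5893 = 71 · 83
83 is prime.
So 5893 = 71 · 83; the largest prime factor is 83.

83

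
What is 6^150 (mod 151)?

1

6^1 ≡ 6 (mod 151)
6^2 ≡ 6^2 = 36 ≡ 36 (mod 151)
6^4 ≡ 36^2 = 1296 ≡ 88 (mod 151)
6^8 ≡ 88^2 = 7744 ≡ 43 (mod 151)
6^16 ≡ 43^2 = 1849 ≡ 37 (mod 151)
6^32 ≡ 37^2 = 1369 ≡ 10 (mod 151)
6^64 ≡ 10^2 = 100 ≡ 100 (mod 151)
6^128 ≡ 100^2 = 10000 ≡ 34 (mod 151)
150 = 128 + 16 + 4 + 2 in binary powers of 2.
So 6^150 ≡ 34 · 37 · 88 · 36 ≡ 1 (mod 151).
Since the result is 1, base 6 gives no evidence that 151 is composite.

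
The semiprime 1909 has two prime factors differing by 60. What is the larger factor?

Since p = q + 60, we have 1909 = q(q + 60), so q² + 60q − 1909 = 0.
Discriminant: 60² + 4·1909 = 3600 + 7636 = 11236; √11236 = 106.
q = (−60 + 106)/2 = 23, and p = q + 60 = 83.
Check: 23 · 83 = 1909.

83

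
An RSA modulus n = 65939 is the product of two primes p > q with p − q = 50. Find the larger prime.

283

Since p = q + 50, we have 65939 = q(q + 50), so q² + 50q − 65939 = 0.
Discriminant: 50² + 4·65939 = 2500 + 263756 = 266256; √266256 = 516.
q = (−50 + 516)/2 = 233, and p = q + 50 = 283.
Check: 233 · 283 = 65939.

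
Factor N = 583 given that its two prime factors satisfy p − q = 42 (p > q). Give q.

11

Since p = q + 42, we have 583 = q(q + 42), so q² + 42q − 583 = 0.
Discriminant: 42² + 4·583 = 1764 + 2332 = 4096; √4096 = 64.
q = (−42 + 64)/2 = 11, and p = q + 42 = 53.
Check: 11 · 53 = 583.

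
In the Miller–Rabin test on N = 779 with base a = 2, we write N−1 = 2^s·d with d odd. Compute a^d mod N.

471

779 − 1 = 778 = 2^1 · 389, so d = 389.
2^1 ≡ 2 (mod 779)
2^2 ≡ 2^2 = 4 ≡ 4 (mod 779)
2^4 ≡ 4^2 = 16 ≡ 16 (mod 779)
2^8 ≡ 16^2 = 256 ≡ 256 (mod 779)
2^16 ≡ 256^2 = 65536 ≡ 100 (mod 779)
2^32 ≡ 100^2 = 10000 ≡ 652 (mod 779)
2^64 ≡ 652^2 = 425104 ≡ 549 (mod 779)
2^128 ≡ 549^2 = 301401 ≡ 707 (mod 779)
2^256 ≡ 707^2 = 499849 ≡ 510 (mod 779)
389 = 256 + 128 + 4 + 1 in binary powers of 2.
So 2^389 ≡ 510 · 707 · 16 · 2 ≡ 471 (mod 779).
Squaring chain: 471; never reaches −1, so base 2 is a Miller–Rabin witness that 779 is composite.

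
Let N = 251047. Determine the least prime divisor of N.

251047 is odd.
Digit sum 19, not divisible by 3.
Ends in 7: not divisible by 5.
7: 251047 = 7·35863 + 6
11: 251047 = 11·22822 + 5
13: 251047 = 13·19311 + 4
17: 251047 = 17·14767 + 8
19: 251047 = 19·13213

19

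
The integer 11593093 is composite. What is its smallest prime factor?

71

11593093 is odd.
Digit sum 31, not divisible by 3.
Ends in 3: not divisible by 5.
7: 11593093 = 7·1656156 + 1
11: 11593093 = 11·1053917 + 6
13: 11593093 = 13·891776 + 5
17: 11593093 = 17·681946 + 11
19: 11593093 = 19·610162 + 15
23: 11593093 = 23·504047 + 12
29: 11593093 = 29·399761 + 24
31: 11593093 = 31·373970 + 23
37: 11593093 = 37·313326 + 31
41: 11593093 = 41·282758 + 15
43: 11593093 = 43·269606 + 35
47: 11593093 = 47·246661 + 26
53: 11593093 = 53·218737 + 32
59: 11593093 = 59·196493 + 6
61: 11593093 = 61·190050 + 43
67: 11593093 = 67·173031 + 16
71: 11593093 = 71·163283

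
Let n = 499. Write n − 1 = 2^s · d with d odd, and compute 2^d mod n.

499 − 1 = 498 = 2^1 · 249, so d = 249.
2^1 ≡ 2 (mod 499)
2^2 ≡ 2^2 = 4 ≡ 4 (mod 499)
2^4 ≡ 4^2 = 16 ≡ 16 (mod 499)
2^8 ≡ 16^2 = 256 ≡ 256 (mod 499)
2^16 ≡ 256^2 = 65536 ≡ 167 (mod 499)
2^32 ≡ 167^2 = 27889 ≡ 444 (mod 499)
2^64 ≡ 444^2 = 197136 ≡ 31 (mod 499)
2^128 ≡ 31^2 = 961 ≡ 462 (mod 499)
249 = 128 + 64 + 32 + 16 + 8 + 1 in binary powers of 2.
So 2^249 ≡ 462 · 31 · 444 · 167 · 256 · 2 ≡ 498 (mod 499).
Since 2^d ≡ 498 (mod 499), base 2 does not prove 499 composite.

498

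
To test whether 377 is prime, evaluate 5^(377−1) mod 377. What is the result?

5^1 ≡ 5 (mod 377)
5^2 ≡ 5^2 = 25 ≡ 25 (mod 377)
5^4 ≡ 25^2 = 625 ≡ 248 (mod 377)
5^8 ≡ 248^2 = 61504 ≡ 53 (mod 377)
5^16 ≡ 53^2 = 2809 ≡ 170 (mod 377)
5^32 ≡ 170^2 = 28900 ≡ 248 (mod 377)
5^64 ≡ 248^2 = 61504 ≡ 53 (mod 377)
5^128 ≡ 53^2 = 2809 ≡ 170 (mod 377)
5^256 ≡ 170^2 = 28900 ≡ 248 (mod 377)
376 = 256 + 64 + 32 + 16 + 8 in binary powers of 2.
So 5^376 ≡ 248 · 53 · 248 · 170 · 53 ≡ 326 (mod 377).
Since 326 ≠ 1, base 5 is a Fermat witness: 377 is composite.

326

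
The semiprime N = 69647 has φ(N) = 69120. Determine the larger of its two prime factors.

271

φ(n) = (p−1)(q−1) = n − (p+q) + 1, so p + q = 69647 − 69120 + 1 = 528.
p and q are the roots of t² − 528t + 69647 = 0.
Discriminant: 528² − 4·69647 = 278784 − 278588 = 196; √196 = 14.
q = (528 − 14)/2 = 257, p = (528 + 14)/2 = 271.
Check: 257 · 271 = 69647.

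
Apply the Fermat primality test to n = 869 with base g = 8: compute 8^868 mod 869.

8^1 ≡ 8 (mod 869)
8^2 ≡ 8^2 = 64 ≡ 64 (mod 869)
8^4 ≡ 64^2 = 4096 ≡ 620 (mod 869)
8^8 ≡ 620^2 = 384400 ≡ 302 (mod 869)
8^16 ≡ 302^2 = 91204 ≡ 828 (mod 869)
8^32 ≡ 828^2 = 685584 ≡ 812 (mod 869)
8^64 ≡ 812^2 = 659344 ≡ 642 (mod 869)
8^128 ≡ 642^2 = 412164 ≡ 258 (mod 869)
8^256 ≡ 258^2 = 66564 ≡ 520 (mod 869)
8^512 ≡ 520^2 = 270400 ≡ 141 (mod 869)
868 = 512 + 256 + 64 + 32 + 4 in binary powers of 2.
So 8^868 ≡ 141 · 520 · 642 · 812 · 620 ≡ 368 (mod 869).
Since 368 ≠ 1, base 8 is a Fermat witness: 869 is composite.

368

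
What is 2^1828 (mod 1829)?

2^1 ≡ 2 (mod 1829)
2^2 ≡ 2^2 = 4 ≡ 4 (mod 1829)
2^4 ≡ 4^2 = 16 ≡ 16 (mod 1829)
2^8 ≡ 16^2 = 256 ≡ 256 (mod 1829)
2^16 ≡ 256^2 = 65536 ≡ 1521 (mod 1829)
2^32 ≡ 1521^2 = 2313441 ≡ 1585 (mod 1829)
2^64 ≡ 1585^2 = 2512225 ≡ 1008 (mod 1829)
2^128 ≡ 1008^2 = 1016064 ≡ 969 (mod 1829)
2^256 ≡ 969^2 = 938961 ≡ 684 (mod 1829)
2^512 ≡ 684^2 = 467856 ≡ 1461 (mod 1829)
2^1024 ≡ 1461^2 = 2134521 ≡ 78 (mod 1829)
1828 = 1024 + 512 + 256 + 32 + 4 in binary powers of 2.
So 2^1828 ≡ 78 · 1461 · 684 · 1585 · 16 ≡ 411 (mod 1829).
Since 411 ≠ 1, base 2 is a Fermat witness: 1829 is composite.

411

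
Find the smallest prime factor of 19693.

19693 is odd.
Digit sum 28, not divisible by 3.
Ends in 3: not divisible by 5.
7: 19693 = 7·2813 + 2
11: 19693 = 11·1790 + 3
13: 19693 = 13·1514 + 11
17: 19693 = 17·1158 + 7
19: 19693 = 19·1036 + 9
23: 19693 = 23·856 + 5
29: 19693 = 29·679 + 2
31: 19693 = 31·635 + 8
37: 19693 = 37·532 + 9
41: 19693 = 41·480 + 13
43: 19693 = 43·457 + 42
47: 19693 = 47·419

47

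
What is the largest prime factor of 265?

265 = 5 · 53
53 is prime.
So 265 = 5 · 53; the largest prime factor is 53.

53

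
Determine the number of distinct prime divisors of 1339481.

5

1339481 = 11 · 121771
121771 = 13 · 9367
9367 = 17 · 551
551 = 19 · 29
1339481 = 11 · 13 · 17 · 19 · 29, which has 5 distinct prime factors.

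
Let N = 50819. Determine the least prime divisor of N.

89

50819 is odd.
Digit sum 23, not divisible by 3.
Ends in 9: not divisible by 5.
7: 50819 = 7·7259 + 6
11: 50819 = 11·4619 + 10
13: 50819 = 13·3909 + 2
17: 50819 = 17·2989 + 6
19: 50819 = 19·2674 + 13
23: 50819 = 23·2209 + 12
29: 50819 = 29·1752 + 11
31: 50819 = 31·1639 + 10
37: 50819 = 37·1373 + 18
41: 50819 = 41·1239 + 20
43: 50819 = 43·1181 + 36
47: 50819 = 47·1081 + 12
53: 50819 = 53·958 + 45
59: 50819 = 59·861 + 20
61: 50819 = 61·833 + 6
67: 50819 = 67·758 + 33
71: 50819 = 71·715 + 54
73: 50819 = 73·696 + 11
79: 50819 = 79·643 + 22
83: 50819 = 83·612 + 23
89: 50819 = 89·571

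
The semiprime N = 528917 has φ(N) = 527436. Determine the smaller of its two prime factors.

599

φ(n) = (p−1)(q−1) = n − (p+q) + 1, so p + q = 528917 − 527436 + 1 = 1482.
p and q are the roots of t² − 1482t + 528917 = 0.
Discriminant: 1482² − 4·528917 = 2196324 − 2115668 = 80656; √80656 = 284.
q = (1482 − 284)/2 = 599, p = (1482 + 284)/2 = 883.
Check: 599 · 883 = 528917.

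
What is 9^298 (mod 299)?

9^1 ≡ 9 (mod 299)
9^2 ≡ 9^2 = 81 ≡ 81 (mod 299)
9^4 ≡ 81^2 = 6561 ≡ 282 (mod 299)
9^8 ≡ 282^2 = 79524 ≡ 289 (mod 299)
9^16 ≡ 289^2 = 83521 ≡ 100 (mod 299)
9^32 ≡ 100^2 = 10000 ≡ 133 (mod 299)
9^64 ≡ 133^2 = 17689 ≡ 48 (mod 299)
9^128 ≡ 48^2 = 2304 ≡ 211 (mod 299)
9^256 ≡ 211^2 = 44521 ≡ 269 (mod 299)
298 = 256 + 32 + 8 + 2 in binary powers of 2.
So 9^298 ≡ 269 · 133 · 289 · 81 ≡ 9 (mod 299).
Since 9 ≠ 1, base 9 is a Fermat witness: 299 is composite.

9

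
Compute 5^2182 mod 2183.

1484

5^1 ≡ 5 (mod 2183)
5^2 ≡ 5^2 = 25 ≡ 25 (mod 2183)
5^4 ≡ 25^2 = 625 ≡ 625 (mod 2183)
5^8 ≡ 625^2 = 390625 ≡ 2051 (mod 2183)
5^16 ≡ 2051^2 = 4206601 ≡ 2143 (mod 2183)
5^32 ≡ 2143^2 = 4592449 ≡ 1600 (mod 2183)
5^64 ≡ 1600^2 = 2560000 ≡ 1524 (mod 2183)
5^128 ≡ 1524^2 = 2322576 ≡ 2047 (mod 2183)
5^256 ≡ 2047^2 = 4190209 ≡ 1032 (mod 2183)
5^512 ≡ 1032^2 = 1065024 ≡ 1903 (mod 2183)
5^1024 ≡ 1903^2 = 3621409 ≡ 1995 (mod 2183)
5^2048 ≡ 1995^2 = 3980025 ≡ 416 (mod 2183)
2182 = 2048 + 128 + 4 + 2 in binary powers of 2.
So 5^2182 ≡ 416 · 2047 · 625 · 25 ≡ 1484 (mod 2183).
Since 1484 ≠ 1, base 5 is a Fermat witness: 2183 is composite.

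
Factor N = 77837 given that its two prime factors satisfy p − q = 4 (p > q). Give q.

Since p = q + 4, we have 77837 = q(q + 4), so q² + 4q − 77837 = 0.
Discriminant: 4² + 4·77837 = 16 + 311348 = 311364; √311364 = 558.
q = (−4 + 558)/2 = 277, and p = q + 4 = 281.
Check: 277 · 281 = 77837.

277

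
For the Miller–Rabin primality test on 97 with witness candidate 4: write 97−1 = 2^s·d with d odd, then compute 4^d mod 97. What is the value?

64

97 − 1 = 96 = 2^5 · 3, so d = 3.
4^1 ≡ 4 (mod 97)
4^2 ≡ 4^2 = 16 ≡ 16 (mod 97)
3 = 2 + 1 in binary powers of 2.
So 4^3 ≡ 16 · 4 ≡ 64 (mod 97).
Squaring chain: 64 → 22 → 96 → 1 → 1; reaches −1, so base 4 does not prove 97 composite.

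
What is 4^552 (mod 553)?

4^1 ≡ 4 (mod 553)
4^2 ≡ 4^2 = 16 ≡ 16 (mod 553)
4^4 ≡ 16^2 = 256 ≡ 256 (mod 553)
4^8 ≡ 256^2 = 65536 ≡ 282 (mod 553)
4^16 ≡ 282^2 = 79524 ≡ 445 (mod 553)
4^32 ≡ 445^2 = 198025 ≡ 51 (mod 553)
4^64 ≡ 51^2 = 2601 ≡ 389 (mod 553)
4^128 ≡ 389^2 = 151321 ≡ 352 (mod 553)
4^256 ≡ 352^2 = 123904 ≡ 32 (mod 553)
4^512 ≡ 32^2 = 1024 ≡ 471 (mod 553)
552 = 512 + 32 + 8 in binary powers of 2.
So 4^552 ≡ 471 · 51 · 282 ≡ 225 (mod 553).
Since 225 ≠ 1, base 4 is a Fermat witness: 553 is composite.

225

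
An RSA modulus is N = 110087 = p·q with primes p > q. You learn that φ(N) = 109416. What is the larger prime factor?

389

φ(n) = (p−1)(q−1) = n − (p+q) + 1, so p + q = 110087 − 109416 + 1 = 672.
p and q are the roots of t² − 672t + 110087 = 0.
Discriminant: 672² − 4·110087 = 451584 − 440348 = 11236; √11236 = 106.
q = (672 − 106)/2 = 283, p = (672 + 106)/2 = 389.
Check: 283 · 389 = 110087.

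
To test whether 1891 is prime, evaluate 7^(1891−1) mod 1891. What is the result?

7^1 ≡ 7 (mod 1891)
7^2 ≡ 7^2 = 49 ≡ 49 (mod 1891)
7^4 ≡ 49^2 = 2401 ≡ 510 (mod 1891)
7^8 ≡ 510^2 = 260100 ≡ 1033 (mod 1891)
7^16 ≡ 1033^2 = 1067089 ≡ 565 (mod 1891)
7^32 ≡ 565^2 = 319225 ≡ 1537 (mod 1891)
7^64 ≡ 1537^2 = 2362369 ≡ 510 (mod 1891)
7^128 ≡ 510^2 = 260100 ≡ 1033 (mod 1891)
7^256 ≡ 1033^2 = 1067089 ≡ 565 (mod 1891)
7^512 ≡ 565^2 = 319225 ≡ 1537 (mod 1891)
7^1024 ≡ 1537^2 = 2362369 ≡ 510 (mod 1891)
1890 = 1024 + 512 + 256 + 64 + 32 + 2 in binary powers of 2.
So 7^1890 ≡ 510 · 1537 · 565 · 510 · 1537 · 49 ≡ 1768 (mod 1891).
Since 1768 ≠ 1, base 7 is a Fermat witness: 1891 is composite.

1768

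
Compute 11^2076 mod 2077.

283

11^1 ≡ 11 (mod 2077)
11^2 ≡ 11^2 = 121 ≡ 121 (mod 2077)
11^4 ≡ 121^2 = 14641 ≡ 102 (mod 2077)
11^8 ≡ 102^2 = 10404 ≡ 19 (mod 2077)
11^16 ≡ 19^2 = 361 ≡ 361 (mod 2077)
11^32 ≡ 361^2 = 130321 ≡ 1547 (mod 2077)
11^64 ≡ 1547^2 = 2393209 ≡ 505 (mod 2077)
11^128 ≡ 505^2 = 255025 ≡ 1631 (mod 2077)
11^256 ≡ 1631^2 = 2660161 ≡ 1601 (mod 2077)
11^512 ≡ 1601^2 = 2563201 ≡ 183 (mod 2077)
11^1024 ≡ 183^2 = 33489 ≡ 257 (mod 2077)
11^2048 ≡ 257^2 = 66049 ≡ 1662 (mod 2077)
2076 = 2048 + 16 + 8 + 4 in binary powers of 2.
So 11^2076 ≡ 1662 · 361 · 19 · 102 ≡ 283 (mod 2077).
Since 283 ≠ 1, base 11 is a Fermat witness: 2077 is composite.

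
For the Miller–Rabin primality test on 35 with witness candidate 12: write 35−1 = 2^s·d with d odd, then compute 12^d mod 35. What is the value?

17

35 − 1 = 34 = 2^1 · 17, so d = 17.
12^1 ≡ 12 (mod 35)
12^2 ≡ 12^2 = 144 ≡ 4 (mod 35)
12^4 ≡ 4^2 = 16 ≡ 16 (mod 35)
12^8 ≡ 16^2 = 256 ≡ 11 (mod 35)
12^16 ≡ 11^2 = 121 ≡ 16 (mod 35)
17 = 16 + 1 in binary powers of 2.
So 12^17 ≡ 16 · 12 ≡ 17 (mod 35).
Squaring chain: 17; never reaches −1, so base 12 is a Miller–Rabin witness that 35 is composite.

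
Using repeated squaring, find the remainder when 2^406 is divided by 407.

284

2^1 ≡ 2 (mod 407)
2^2 ≡ 2^2 = 4 ≡ 4 (mod 407)
2^4 ≡ 4^2 = 16 ≡ 16 (mod 407)
2^8 ≡ 16^2 = 256 ≡ 256 (mod 407)
2^16 ≡ 256^2 = 65536 ≡ 9 (mod 407)
2^32 ≡ 9^2 = 81 ≡ 81 (mod 407)
2^64 ≡ 81^2 = 6561 ≡ 49 (mod 407)
2^128 ≡ 49^2 = 2401 ≡ 366 (mod 407)
2^256 ≡ 366^2 = 133956 ≡ 53 (mod 407)
406 = 256 + 128 + 16 + 4 + 2 in binary powers of 2.
So 2^406 ≡ 53 · 366 · 9 · 16 · 4 ≡ 284 (mod 407).
Since 284 ≠ 1, base 2 is a Fermat witness: 407 is composite.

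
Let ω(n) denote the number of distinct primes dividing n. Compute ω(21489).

4

21489 = 3 · 7163
7163 = 13 · 551
551 = 19 · 29
21489 = 3 · 13 · 19 · 29, which has 4 distinct prime factors.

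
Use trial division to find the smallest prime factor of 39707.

59

39707 is odd.
Digit sum 26, not divisible by 3.
Ends in 7: not divisible by 5.
7: 39707 = 7·5672 + 3
11: 39707 = 11·3609 + 8
13: 39707 = 13·3054 + 5
17: 39707 = 17·2335 + 12
19: 39707 = 19·2089 + 16
23: 39707 = 23·1726 + 9
29: 39707 = 29·1369 + 6
31: 39707 = 31·1280 + 27
37: 39707 = 37·1073 + 6
41: 39707 = 41·968 + 19
43: 39707 = 43·923 + 18
47: 39707 = 47·844 + 39
53: 39707 = 53·749 + 10
59: 39707 = 59·673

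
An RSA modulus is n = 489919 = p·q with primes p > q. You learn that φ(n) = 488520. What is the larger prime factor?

709

φ(n) = (p−1)(q−1) = n − (p+q) + 1, so p + q = 489919 − 488520 + 1 = 1400.
p and q are the roots of t² − 1400t + 489919 = 0.
Discriminant: 1400² − 4·489919 = 1960000 − 1959676 = 324; √324 = 18.
q = (1400 − 18)/2 = 691, p = (1400 + 18)/2 = 709.
Check: 691 · 709 = 489919.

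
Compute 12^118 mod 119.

12^1 ≡ 12 (mod 119)
12^2 ≡ 12^2 = 144 ≡ 25 (mod 119)
12^4 ≡ 25^2 = 625 ≡ 30 (mod 119)
12^8 ≡ 30^2 = 900 ≡ 67 (mod 119)
12^16 ≡ 67^2 = 4489 ≡ 86 (mod 119)
12^32 ≡ 86^2 = 7396 ≡ 18 (mod 119)
12^64 ≡ 18^2 = 324 ≡ 86 (mod 119)
118 = 64 + 32 + 16 + 4 + 2 in binary powers of 2.
So 12^118 ≡ 86 · 18 · 86 · 30 · 25 ≡ 2 (mod 119).
Since 2 ≠ 1, base 12 is a Fermat witness: 119 is composite.

2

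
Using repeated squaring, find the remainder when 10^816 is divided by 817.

391

10^1 ≡ 10 (mod 817)
10^2 ≡ 10^2 = 100 ≡ 100 (mod 817)
10^4 ≡ 100^2 = 10000 ≡ 196 (mod 817)
10^8 ≡ 196^2 = 38416 ≡ 17 (mod 817)
10^16 ≡ 17^2 = 289 ≡ 289 (mod 817)
10^32 ≡ 289^2 = 83521 ≡ 187 (mod 817)
10^64 ≡ 187^2 = 34969 ≡ 655 (mod 817)
10^128 ≡ 655^2 = 429025 ≡ 100 (mod 817)
10^256 ≡ 100^2 = 10000 ≡ 196 (mod 817)
10^512 ≡ 196^2 = 38416 ≡ 17 (mod 817)
816 = 512 + 256 + 32 + 16 in binary powers of 2.
So 10^816 ≡ 17 · 196 · 187 · 289 ≡ 391 (mod 817).
Since 391 ≠ 1, base 10 is a Fermat witness: 817 is composite.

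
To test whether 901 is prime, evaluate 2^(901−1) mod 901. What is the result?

611

2^1 ≡ 2 (mod 901)
2^2 ≡ 2^2 = 4 ≡ 4 (mod 901)
2^4 ≡ 4^2 = 16 ≡ 16 (mod 901)
2^8 ≡ 16^2 = 256 ≡ 256 (mod 901)
2^16 ≡ 256^2 = 65536 ≡ 664 (mod 901)
2^32 ≡ 664^2 = 440896 ≡ 307 (mod 901)
2^64 ≡ 307^2 = 94249 ≡ 545 (mod 901)
2^128 ≡ 545^2 = 297025 ≡ 596 (mod 901)
2^256 ≡ 596^2 = 355216 ≡ 222 (mod 901)
2^512 ≡ 222^2 = 49284 ≡ 630 (mod 901)
900 = 512 + 256 + 128 + 4 in binary powers of 2.
So 2^900 ≡ 630 · 222 · 596 · 16 ≡ 611 (mod 901).
Since 611 ≠ 1, base 2 is a Fermat witness: 901 is composite.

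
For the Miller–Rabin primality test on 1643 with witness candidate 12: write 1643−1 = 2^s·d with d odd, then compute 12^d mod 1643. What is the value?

1643 − 1 = 1642 = 2^1 · 821, so d = 821.
12^1 ≡ 12 (mod 1643)
12^2 ≡ 12^2 = 144 ≡ 144 (mod 1643)
12^4 ≡ 144^2 = 20736 ≡ 1020 (mod 1643)
12^8 ≡ 1020^2 = 1040400 ≡ 381 (mod 1643)
12^16 ≡ 381^2 = 145161 ≡ 577 (mod 1643)
12^32 ≡ 577^2 = 332929 ≡ 1043 (mod 1643)
12^64 ≡ 1043^2 = 1087849 ≡ 183 (mod 1643)
12^128 ≡ 183^2 = 33489 ≡ 629 (mod 1643)
12^256 ≡ 629^2 = 395641 ≡ 1321 (mod 1643)
12^512 ≡ 1321^2 = 1745041 ≡ 175 (mod 1643)
821 = 512 + 256 + 32 + 16 + 4 + 1 in binary powers of 2.
So 12^821 ≡ 175 · 1321 · 1043 · 577 · 1020 · 12 ≡ 610 (mod 1643).
Squaring chain: 610; never reaches −1, so base 12 is a Miller–Rabin witness that 1643 is composite.

610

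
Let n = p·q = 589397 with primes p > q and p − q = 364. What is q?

Since p = q + 364, we have 589397 = q(q + 364), so q² + 364q − 589397 = 0.
Discriminant: 364² + 4·589397 = 132496 + 2357588 = 2490084; √2490084 = 1578.
q = (−364 + 1578)/2 = 607, and p = q + 364 = 971.
Check: 607 · 971 = 589397.

607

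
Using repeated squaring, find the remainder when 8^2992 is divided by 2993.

8^1 ≡ 8 (mod 2993)
8^2 ≡ 8^2 = 64 ≡ 64 (mod 2993)
8^4 ≡ 64^2 = 4096 ≡ 1103 (mod 2993)
8^8 ≡ 1103^2 = 1216609 ≡ 1451 (mod 2993)
8^16 ≡ 1451^2 = 2105401 ≡ 1322 (mod 2993)
8^32 ≡ 1322^2 = 1747684 ≡ 2765 (mod 2993)
8^64 ≡ 2765^2 = 7645225 ≡ 1103 (mod 2993)
8^128 ≡ 1103^2 = 1216609 ≡ 1451 (mod 2993)
8^256 ≡ 1451^2 = 2105401 ≡ 1322 (mod 2993)
8^512 ≡ 1322^2 = 1747684 ≡ 2765 (mod 2993)
8^1024 ≡ 2765^2 = 7645225 ≡ 1103 (mod 2993)
8^2048 ≡ 1103^2 = 1216609 ≡ 1451 (mod 2993)
2992 = 2048 + 512 + 256 + 128 + 32 + 16 in binary powers of 2.
So 8^2992 ≡ 1451 · 2765 · 1322 · 1451 · 2765 · 1322 ≡ 592 (mod 2993).
Since 592 ≠ 1, base 8 is a Fermat witness: 2993 is composite.

592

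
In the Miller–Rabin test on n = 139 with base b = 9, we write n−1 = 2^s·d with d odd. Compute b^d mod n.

1

139 − 1 = 138 = 2^1 · 69, so d = 69.
9^1 ≡ 9 (mod 139)
9^2 ≡ 9^2 = 81 ≡ 81 (mod 139)
9^4 ≡ 81^2 = 6561 ≡ 28 (mod 139)
9^8 ≡ 28^2 = 784 ≡ 89 (mod 139)
9^16 ≡ 89^2 = 7921 ≡ 137 (mod 139)
9^32 ≡ 137^2 = 18769 ≡ 4 (mod 139)
9^64 ≡ 4^2 = 16 ≡ 16 (mod 139)
69 = 64 + 4 + 1 in binary powers of 2.
So 9^69 ≡ 16 · 28 · 9 ≡ 1 (mod 139).
Since 9^d ≡ 1 (mod 139), base 9 does not prove 139 composite.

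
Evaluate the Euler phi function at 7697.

7476

Factor: 7697 = 43 · 179.
φ(7697) = (43−1) · (179−1) = 42 · 178 = 7476.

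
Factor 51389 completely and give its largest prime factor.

67

51389 = 13 · 3953
3953 = 59 · 67
67 is prime.
So 51389 = 13 · 59 · 67; the largest prime factor is 67.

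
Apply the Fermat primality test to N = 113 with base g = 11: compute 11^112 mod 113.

1

11^1 ≡ 11 (mod 113)
11^2 ≡ 11^2 = 121 ≡ 8 (mod 113)
11^4 ≡ 8^2 = 64 ≡ 64 (mod 113)
11^8 ≡ 64^2 = 4096 ≡ 28 (mod 113)
11^16 ≡ 28^2 = 784 ≡ 106 (mod 113)
11^32 ≡ 106^2 = 11236 ≡ 49 (mod 113)
11^64 ≡ 49^2 = 2401 ≡ 28 (mod 113)
112 = 64 + 32 + 16 in binary powers of 2.
So 11^112 ≡ 28 · 49 · 106 ≡ 1 (mod 113).
Since the result is 1, base 11 gives no evidence that 113 is composite.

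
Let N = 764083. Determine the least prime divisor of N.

764083 is odd.
Digit sum 28, not divisible by 3.
Ends in 3: not divisible by 5.
7: 764083 = 7·109154 + 5
11: 764083 = 11·69462 + 1
13: 764083 = 13·58775 + 8
17: 764083 = 17·44946 + 1
19: 764083 = 19·40214 + 17
23: 764083 = 23·33221

23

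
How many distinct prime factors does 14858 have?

4

14858 = 2 · 7429
7429 = 17 · 437
437 = 19 · 23
14858 = 2 · 17 · 19 · 23, which has 4 distinct prime factors.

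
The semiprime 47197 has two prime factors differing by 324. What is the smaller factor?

Since p = q + 324, we have 47197 = q(q + 324), so q² + 324q − 47197 = 0.
Discriminant: 324² + 4·47197 = 104976 + 188788 = 293764; √293764 = 542.
q = (−324 + 542)/2 = 109, and p = q + 324 = 433.
Check: 109 · 433 = 47197.

109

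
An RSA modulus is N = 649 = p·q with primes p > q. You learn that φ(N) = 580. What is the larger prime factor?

59

φ(n) = (p−1)(q−1) = n − (p+q) + 1, so p + q = 649 − 580 + 1 = 70.
p and q are the roots of t² − 70t + 649 = 0.
Discriminant: 70² − 4·649 = 4900 − 2596 = 2304; √2304 = 48.
q = (70 − 48)/2 = 11, p = (70 + 48)/2 = 59.
Check: 11 · 59 = 649.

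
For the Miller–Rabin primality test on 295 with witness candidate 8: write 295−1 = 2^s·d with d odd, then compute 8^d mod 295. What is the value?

295 − 1 = 294 = 2^1 · 147, so d = 147.
8^1 ≡ 8 (mod 295)
8^2 ≡ 8^2 = 64 ≡ 64 (mod 295)
8^4 ≡ 64^2 = 4096 ≡ 261 (mod 295)
8^8 ≡ 261^2 = 68121 ≡ 271 (mod 295)
8^16 ≡ 271^2 = 73441 ≡ 281 (mod 295)
8^32 ≡ 281^2 = 78961 ≡ 196 (mod 295)
8^64 ≡ 196^2 = 38416 ≡ 66 (mod 295)
8^128 ≡ 66^2 = 4356 ≡ 226 (mod 295)
147 = 128 + 16 + 2 + 1 in binary powers of 2.
So 8^147 ≡ 226 · 281 · 64 · 8 ≡ 172 (mod 295).
Squaring chain: 172; never reaches −1, so base 8 is a Miller–Rabin witness that 295 is composite.

172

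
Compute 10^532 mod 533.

10^1 ≡ 10 (mod 533)
10^2 ≡ 10^2 = 100 ≡ 100 (mod 533)
10^4 ≡ 100^2 = 10000 ≡ 406 (mod 533)
10^8 ≡ 406^2 = 164836 ≡ 139 (mod 533)
10^16 ≡ 139^2 = 19321 ≡ 133 (mod 533)
10^32 ≡ 133^2 = 17689 ≡ 100 (mod 533)
10^64 ≡ 100^2 = 10000 ≡ 406 (mod 533)
10^128 ≡ 406^2 = 164836 ≡ 139 (mod 533)
10^256 ≡ 139^2 = 19321 ≡ 133 (mod 533)
10^512 ≡ 133^2 = 17689 ≡ 100 (mod 533)
532 = 512 + 16 + 4 in binary powers of 2.
So 10^532 ≡ 100 · 133 · 406 ≡ 510 (mod 533).
Since 510 ≠ 1, base 10 is a Fermat witness: 533 is composite.

510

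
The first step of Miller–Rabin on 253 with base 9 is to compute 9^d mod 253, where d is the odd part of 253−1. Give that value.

36

253 − 1 = 252 = 2^2 · 63, so d = 63.
9^1 ≡ 9 (mod 253)
9^2 ≡ 9^2 = 81 ≡ 81 (mod 253)
9^4 ≡ 81^2 = 6561 ≡ 236 (mod 253)
9^8 ≡ 236^2 = 55696 ≡ 36 (mod 253)
9^16 ≡ 36^2 = 1296 ≡ 31 (mod 253)
9^32 ≡ 31^2 = 961 ≡ 202 (mod 253)
63 = 32 + 16 + 8 + 4 + 2 + 1 in binary powers of 2.
So 9^63 ≡ 202 · 31 · 36 · 236 · 81 · 9 ≡ 36 (mod 253).
Squaring chain: 36 → 31; never reaches −1, so base 9 is a Miller–Rabin witness that 253 is composite.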